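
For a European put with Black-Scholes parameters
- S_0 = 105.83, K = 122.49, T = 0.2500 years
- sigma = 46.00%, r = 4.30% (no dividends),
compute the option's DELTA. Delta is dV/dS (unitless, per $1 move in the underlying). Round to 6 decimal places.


Answer: Delta = -0.682212

Derivation:
d1 = -0.4738928735; d2 = -0.7038928735
phi(d1) = 0.3565696235; exp(-qT) = 1.0000000000; exp(-rT) = 0.9893075748
N(-d1) = 0.6822118493
Delta = -exp(-qT) * N(-d1) = -1.0000000000 * 0.6822118493 = -0.682212


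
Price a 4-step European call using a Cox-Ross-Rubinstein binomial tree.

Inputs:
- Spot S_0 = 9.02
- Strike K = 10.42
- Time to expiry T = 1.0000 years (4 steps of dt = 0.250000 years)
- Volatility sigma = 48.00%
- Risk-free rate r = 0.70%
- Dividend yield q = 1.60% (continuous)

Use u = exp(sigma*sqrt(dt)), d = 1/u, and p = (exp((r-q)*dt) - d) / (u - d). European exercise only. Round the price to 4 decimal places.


Answer: Price = V(0,0) = 1.2404

Derivation:
dt = T/N = 0.250000
u = exp(sigma*sqrt(dt)) = 1.271249; d = 1/u = 0.786628
p = (exp((r-q)*dt) - d) / (u - d) = 0.435649
Discount per step: exp(-r*dt) = 0.998252
Stock lattice S(k, i) with i counting down-moves:
  k=0: S(0,0) = 9.0200
  k=1: S(1,0) = 11.4667; S(1,1) = 7.0954
  k=2: S(2,0) = 14.5770; S(2,1) = 9.0200; S(2,2) = 5.5814
  k=3: S(3,0) = 18.5310; S(3,1) = 11.4667; S(3,2) = 7.0954; S(3,3) = 4.3905
  k=4: S(4,0) = 23.5575; S(4,1) = 14.5770; S(4,2) = 9.0200; S(4,3) = 5.5814; S(4,4) = 3.4537
Terminal payoffs V(N, i) = max(S_T - K, 0):
  V(4,0) = 13.137502; V(4,1) = 4.156991; V(4,2) = 0.000000; V(4,3) = 0.000000; V(4,4) = 0.000000
Backward induction: V(k, i) = exp(-r*dt) * [p * V(k+1, i) + (1-p) * V(k+1, i+1)].
  V(3,0) = exp(-r*dt) * [p*13.137502 + (1-p)*4.156991] = 8.055231
  V(3,1) = exp(-r*dt) * [p*4.156991 + (1-p)*0.000000] = 1.807822
  V(3,2) = exp(-r*dt) * [p*0.000000 + (1-p)*0.000000] = 0.000000
  V(3,3) = exp(-r*dt) * [p*0.000000 + (1-p)*0.000000] = 0.000000
  V(2,0) = exp(-r*dt) * [p*8.055231 + (1-p)*1.807822] = 4.521578
  V(2,1) = exp(-r*dt) * [p*1.807822 + (1-p)*0.000000] = 0.786198
  V(2,2) = exp(-r*dt) * [p*0.000000 + (1-p)*0.000000] = 0.000000
  V(1,0) = exp(-r*dt) * [p*4.521578 + (1-p)*0.786198] = 2.409292
  V(1,1) = exp(-r*dt) * [p*0.786198 + (1-p)*0.000000] = 0.341907
  V(0,0) = exp(-r*dt) * [p*2.409292 + (1-p)*0.341907] = 1.240388


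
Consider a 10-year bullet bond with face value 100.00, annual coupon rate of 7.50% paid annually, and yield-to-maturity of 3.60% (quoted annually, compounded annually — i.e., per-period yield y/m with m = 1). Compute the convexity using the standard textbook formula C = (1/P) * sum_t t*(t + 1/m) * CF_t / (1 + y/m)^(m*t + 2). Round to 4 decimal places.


Coupon per period c = face * coupon_rate / m = 7.500000
Periods per year m = 1; per-period yield y/m = 0.036000
Number of cashflows N = 10
Cashflows (t years, CF_t, discount factor 1/(1+y/m)^(m*t), PV):
  t = 1.0000: CF_t = 7.500000, DF = 0.965251, PV = 7.239382
  t = 2.0000: CF_t = 7.500000, DF = 0.931709, PV = 6.987821
  t = 3.0000: CF_t = 7.500000, DF = 0.899333, PV = 6.745001
  t = 4.0000: CF_t = 7.500000, DF = 0.868082, PV = 6.510618
  t = 5.0000: CF_t = 7.500000, DF = 0.837917, PV = 6.284381
  t = 6.0000: CF_t = 7.500000, DF = 0.808801, PV = 6.066005
  t = 7.0000: CF_t = 7.500000, DF = 0.780696, PV = 5.855217
  t = 8.0000: CF_t = 7.500000, DF = 0.753567, PV = 5.651754
  t = 9.0000: CF_t = 7.500000, DF = 0.727381, PV = 5.455361
  t = 10.0000: CF_t = 107.500000, DF = 0.702106, PV = 75.476354
Price P = sum_t PV_t = 132.271892
Convexity numerator sum_t t*(t + 1/m) * CF_t / (1+y/m)^(m*t + 2):
  t = 1.0000: term = 13.490001
  t = 2.0000: term = 39.063710
  t = 3.0000: term = 75.412568
  t = 4.0000: term = 121.320091
  t = 5.0000: term = 175.656502
  t = 6.0000: term = 237.373651
  t = 7.0000: term = 305.500195
  t = 8.0000: term = 379.137032
  t = 9.0000: term = 457.452982
  t = 10.0000: term = 7735.423304
Convexity = (1/P) * sum = 9539.830038 / 132.271892 = 72.122882

Answer: Convexity = 72.1229


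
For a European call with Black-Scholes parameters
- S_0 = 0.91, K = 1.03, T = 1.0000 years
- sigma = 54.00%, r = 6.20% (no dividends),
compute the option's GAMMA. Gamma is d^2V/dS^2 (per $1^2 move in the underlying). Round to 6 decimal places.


Answer: Gamma = 0.802101

Derivation:
d1 = 0.1554268857; d2 = -0.3845731143
phi(d1) = 0.3941525383; exp(-qT) = 1.0000000000; exp(-rT) = 0.9398828868
Gamma = exp(-qT) * phi(d1) / (S * sigma * sqrt(T)) = 1.0000000000 * 0.3941525383 / (0.9100 * 0.5400 * 1.0000000000) = 0.802101


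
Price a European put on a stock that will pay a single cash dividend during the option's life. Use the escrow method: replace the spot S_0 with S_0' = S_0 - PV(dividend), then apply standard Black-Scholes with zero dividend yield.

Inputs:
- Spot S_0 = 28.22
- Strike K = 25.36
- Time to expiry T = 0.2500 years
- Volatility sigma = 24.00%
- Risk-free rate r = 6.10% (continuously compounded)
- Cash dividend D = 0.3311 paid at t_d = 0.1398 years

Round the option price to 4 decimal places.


Answer: Price = 0.3062

Derivation:
PV(D) = D * exp(-r * t_d) = 0.3311 * 0.99150846 = 0.32828845
S_0' = S_0 - PV(D) = 28.2200 - 0.32828845 = 27.89171155
d1 = (ln(S_0'/K) + (r + sigma^2/2)*T) / (sigma*sqrt(T)) = 0.98005365
d2 = d1 - sigma*sqrt(T) = 0.86005365
exp(-rT) = 0.98486569
N(-d1) = 0.16352982; N(-d2) = 0.19487973
P = K * exp(-rT) * N(-d2) - S_0' * N(-d1) = 25.3600 * 0.98486569 * 0.19487973 - 27.89171155 * 0.16352982 = 0.3062


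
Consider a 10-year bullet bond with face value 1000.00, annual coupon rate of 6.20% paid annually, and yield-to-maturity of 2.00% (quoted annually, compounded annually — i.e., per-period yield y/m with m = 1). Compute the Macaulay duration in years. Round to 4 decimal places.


Answer: Macaulay duration = 8.1143 years

Derivation:
Coupon per period c = face * coupon_rate / m = 62.000000
Periods per year m = 1; per-period yield y/m = 0.020000
Number of cashflows N = 10
Cashflows (t years, CF_t, discount factor 1/(1+y/m)^(m*t), PV):
  t = 1.0000: CF_t = 62.000000, DF = 0.980392, PV = 60.784314
  t = 2.0000: CF_t = 62.000000, DF = 0.961169, PV = 59.592464
  t = 3.0000: CF_t = 62.000000, DF = 0.942322, PV = 58.423985
  t = 4.0000: CF_t = 62.000000, DF = 0.923845, PV = 57.278416
  t = 5.0000: CF_t = 62.000000, DF = 0.905731, PV = 56.155310
  t = 6.0000: CF_t = 62.000000, DF = 0.887971, PV = 55.054226
  t = 7.0000: CF_t = 62.000000, DF = 0.870560, PV = 53.974731
  t = 8.0000: CF_t = 62.000000, DF = 0.853490, PV = 52.916403
  t = 9.0000: CF_t = 62.000000, DF = 0.836755, PV = 51.878826
  t = 10.0000: CF_t = 1062.000000, DF = 0.820348, PV = 871.209894
Price P = sum_t PV_t = 1377.268570
Macaulay numerator sum_t t * PV_t:
  t * PV_t at t = 1.0000: 60.784314
  t * PV_t at t = 2.0000: 119.184929
  t * PV_t at t = 3.0000: 175.271954
  t * PV_t at t = 4.0000: 229.113666
  t * PV_t at t = 5.0000: 280.776551
  t * PV_t at t = 6.0000: 330.325354
  t * PV_t at t = 7.0000: 377.823118
  t * PV_t at t = 8.0000: 423.331224
  t * PV_t at t = 9.0000: 466.909438
  t * PV_t at t = 10.0000: 8712.098945
Macaulay duration D = (sum_t t * PV_t) / P = 11175.619492 / 1377.268570 = 8.114336


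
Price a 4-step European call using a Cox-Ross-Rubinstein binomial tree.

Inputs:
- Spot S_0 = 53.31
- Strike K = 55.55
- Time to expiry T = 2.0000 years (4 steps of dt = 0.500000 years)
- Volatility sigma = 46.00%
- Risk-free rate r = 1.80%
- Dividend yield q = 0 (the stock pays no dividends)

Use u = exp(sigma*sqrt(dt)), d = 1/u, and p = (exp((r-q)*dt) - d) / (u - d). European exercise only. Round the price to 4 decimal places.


dt = T/N = 0.500000
u = exp(sigma*sqrt(dt)) = 1.384403; d = 1/u = 0.722333
p = (exp((r-q)*dt) - d) / (u - d) = 0.433047
Discount per step: exp(-r*dt) = 0.991040
Stock lattice S(k, i) with i counting down-moves:
  k=0: S(0,0) = 53.3100
  k=1: S(1,0) = 73.8025; S(1,1) = 38.5076
  k=2: S(2,0) = 102.1725; S(2,1) = 53.3100; S(2,2) = 27.8153
  k=3: S(3,0) = 141.4479; S(3,1) = 73.8025; S(3,2) = 38.5076; S(3,3) = 20.0919
  k=4: S(4,0) = 195.8209; S(4,1) = 102.1725; S(4,2) = 53.3100; S(4,3) = 27.8153; S(4,4) = 14.5130
Terminal payoffs V(N, i) = max(S_T - K, 0):
  V(4,0) = 140.270889; V(4,1) = 46.622460; V(4,2) = 0.000000; V(4,3) = 0.000000; V(4,4) = 0.000000
Backward induction: V(k, i) = exp(-r*dt) * [p * V(k+1, i) + (1-p) * V(k+1, i+1)].
  V(3,0) = exp(-r*dt) * [p*140.270889 + (1-p)*46.622460] = 86.395584
  V(3,1) = exp(-r*dt) * [p*46.622460 + (1-p)*0.000000] = 20.008835
  V(3,2) = exp(-r*dt) * [p*0.000000 + (1-p)*0.000000] = 0.000000
  V(3,3) = exp(-r*dt) * [p*0.000000 + (1-p)*0.000000] = 0.000000
  V(2,0) = exp(-r*dt) * [p*86.395584 + (1-p)*20.008835] = 48.320586
  V(2,1) = exp(-r*dt) * [p*20.008835 + (1-p)*0.000000] = 8.587138
  V(2,2) = exp(-r*dt) * [p*0.000000 + (1-p)*0.000000] = 0.000000
  V(1,0) = exp(-r*dt) * [p*48.320586 + (1-p)*8.587138] = 25.562497
  V(1,1) = exp(-r*dt) * [p*8.587138 + (1-p)*0.000000] = 3.685319
  V(0,0) = exp(-r*dt) * [p*25.562497 + (1-p)*3.685319] = 13.041269

Answer: Price = V(0,0) = 13.0413


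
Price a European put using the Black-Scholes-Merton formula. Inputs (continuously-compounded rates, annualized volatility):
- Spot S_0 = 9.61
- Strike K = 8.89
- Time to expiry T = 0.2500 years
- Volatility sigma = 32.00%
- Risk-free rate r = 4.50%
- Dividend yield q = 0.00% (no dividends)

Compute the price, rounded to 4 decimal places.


Answer: Price = 0.2654

Derivation:
d1 = (ln(S/K) + (r - q + 0.5*sigma^2) * T) / (sigma * sqrt(T)) = 0.63704483
d2 = d1 - sigma * sqrt(T) = 0.47704483
exp(-rT) = 0.98881304; exp(-qT) = 1.00000000
P = K * exp(-rT) * N(-d2) - S_0 * exp(-qT) * N(-d1)
N(-d1) = 0.26204782; N(-d2) = 0.31666510
P = 8.8900 * 0.98881304 * 0.31666510 - 9.6100 * 1.00000000 * 0.26204782 = 0.2654


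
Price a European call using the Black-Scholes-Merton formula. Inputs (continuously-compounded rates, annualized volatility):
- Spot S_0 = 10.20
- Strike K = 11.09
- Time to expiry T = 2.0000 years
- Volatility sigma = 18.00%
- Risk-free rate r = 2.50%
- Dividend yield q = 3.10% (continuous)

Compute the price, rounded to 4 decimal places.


Answer: Price = 0.6092

Derivation:
d1 = (ln(S/K) + (r - q + 0.5*sigma^2) * T) / (sigma * sqrt(T)) = -0.24849335
d2 = d1 - sigma * sqrt(T) = -0.50305180
exp(-rT) = 0.95122942; exp(-qT) = 0.93988289
C = S_0 * exp(-qT) * N(d1) - K * exp(-rT) * N(d2)
N(d1) = 0.40187636; N(d2) = 0.30746393
C = 10.2000 * 0.93988289 * 0.40187636 - 11.0900 * 0.95122942 * 0.30746393 = 0.6092


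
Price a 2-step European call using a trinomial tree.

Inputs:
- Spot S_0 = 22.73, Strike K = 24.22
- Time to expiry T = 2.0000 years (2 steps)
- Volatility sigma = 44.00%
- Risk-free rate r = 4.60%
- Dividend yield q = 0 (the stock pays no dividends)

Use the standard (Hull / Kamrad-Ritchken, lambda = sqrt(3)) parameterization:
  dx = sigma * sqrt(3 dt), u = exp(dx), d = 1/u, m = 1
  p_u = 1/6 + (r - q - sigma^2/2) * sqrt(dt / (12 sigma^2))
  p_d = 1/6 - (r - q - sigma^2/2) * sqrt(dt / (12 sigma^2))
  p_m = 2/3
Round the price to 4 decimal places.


dt = T/N = 1.000000; dx = sigma*sqrt(3*dt) = 0.762102
u = exp(dx) = 2.142776; d = 1/u = 0.466684
p_u = 0.133338, p_m = 0.666667, p_d = 0.199996
Discount per step: exp(-r*dt) = 0.955042
Stock lattice S(k, j) with j the centered position index:
  k=0: S(0,+0) = 22.7300
  k=1: S(1,-1) = 10.6077; S(1,+0) = 22.7300; S(1,+1) = 48.7053
  k=2: S(2,-2) = 4.9505; S(2,-1) = 10.6077; S(2,+0) = 22.7300; S(2,+1) = 48.7053; S(2,+2) = 104.3646
Terminal payoffs V(N, j) = max(S_T - K, 0):
  V(2,-2) = 0.000000; V(2,-1) = 0.000000; V(2,+0) = 0.000000; V(2,+1) = 24.485307; V(2,+2) = 80.144580
Backward induction: V(k, j) = exp(-r*dt) * [p_u * V(k+1, j+1) + p_m * V(k+1, j) + p_d * V(k+1, j-1)]
  V(1,-1) = exp(-r*dt) * [p_u*0.000000 + p_m*0.000000 + p_d*0.000000] = 0.000000
  V(1,+0) = exp(-r*dt) * [p_u*24.485307 + p_m*0.000000 + p_d*0.000000] = 3.118037
  V(1,+1) = exp(-r*dt) * [p_u*80.144580 + p_m*24.485307 + p_d*0.000000] = 25.795531
  V(0,+0) = exp(-r*dt) * [p_u*25.795531 + p_m*3.118037 + p_d*0.000000] = 5.270123

Answer: Price = V(0,0) = 5.2701


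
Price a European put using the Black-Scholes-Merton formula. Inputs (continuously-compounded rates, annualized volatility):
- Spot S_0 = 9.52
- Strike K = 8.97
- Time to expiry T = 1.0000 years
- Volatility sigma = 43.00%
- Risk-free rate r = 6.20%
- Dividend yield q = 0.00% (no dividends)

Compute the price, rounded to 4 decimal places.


d1 = (ln(S/K) + (r - q + 0.5*sigma^2) * T) / (sigma * sqrt(T)) = 0.49757947
d2 = d1 - sigma * sqrt(T) = 0.06757947
exp(-rT) = 0.93988289; exp(-qT) = 1.00000000
P = K * exp(-rT) * N(-d2) - S_0 * exp(-qT) * N(-d1)
N(-d1) = 0.30939024; N(-d2) = 0.47306020
P = 8.9700 * 0.93988289 * 0.47306020 - 9.5200 * 1.00000000 * 0.30939024 = 1.0429

Answer: Price = 1.0429


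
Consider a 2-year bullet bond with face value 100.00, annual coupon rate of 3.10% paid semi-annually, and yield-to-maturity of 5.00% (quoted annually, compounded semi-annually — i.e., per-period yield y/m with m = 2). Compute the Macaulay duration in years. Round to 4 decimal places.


Answer: Macaulay duration = 1.9537 years

Derivation:
Coupon per period c = face * coupon_rate / m = 1.550000
Periods per year m = 2; per-period yield y/m = 0.025000
Number of cashflows N = 4
Cashflows (t years, CF_t, discount factor 1/(1+y/m)^(m*t), PV):
  t = 0.5000: CF_t = 1.550000, DF = 0.975610, PV = 1.512195
  t = 1.0000: CF_t = 1.550000, DF = 0.951814, PV = 1.475312
  t = 1.5000: CF_t = 1.550000, DF = 0.928599, PV = 1.439329
  t = 2.0000: CF_t = 101.550000, DF = 0.905951, PV = 91.999288
Price P = sum_t PV_t = 96.426125
Macaulay numerator sum_t t * PV_t:
  t * PV_t at t = 0.5000: 0.756098
  t * PV_t at t = 1.0000: 1.475312
  t * PV_t at t = 1.5000: 2.158994
  t * PV_t at t = 2.0000: 183.998576
Macaulay duration D = (sum_t t * PV_t) / P = 188.388979 / 96.426125 = 1.953713


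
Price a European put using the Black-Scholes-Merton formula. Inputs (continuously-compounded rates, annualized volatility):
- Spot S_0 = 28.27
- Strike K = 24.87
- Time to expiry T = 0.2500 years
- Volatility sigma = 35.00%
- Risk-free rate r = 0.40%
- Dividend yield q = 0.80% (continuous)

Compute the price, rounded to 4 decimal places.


d1 = (ln(S/K) + (r - q + 0.5*sigma^2) * T) / (sigma * sqrt(T)) = 0.81400808
d2 = d1 - sigma * sqrt(T) = 0.63900808
exp(-rT) = 0.99900050; exp(-qT) = 0.99800200
P = K * exp(-rT) * N(-d2) - S_0 * exp(-qT) * N(-d1)
N(-d1) = 0.20782016; N(-d2) = 0.26140884
P = 24.8700 * 0.99900050 * 0.26140884 - 28.2700 * 0.99800200 * 0.20782016 = 0.6314

Answer: Price = 0.6314


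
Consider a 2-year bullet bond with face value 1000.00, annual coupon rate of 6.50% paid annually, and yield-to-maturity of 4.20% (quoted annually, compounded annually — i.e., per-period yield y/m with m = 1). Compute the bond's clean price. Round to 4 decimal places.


Coupon per period c = face * coupon_rate / m = 65.000000
Periods per year m = 1; per-period yield y/m = 0.042000
Number of cashflows N = 2
Cashflows (t years, CF_t, discount factor 1/(1+y/m)^(m*t), PV):
  t = 1.0000: CF_t = 65.000000, DF = 0.959693, PV = 62.380038
  t = 2.0000: CF_t = 1065.000000, DF = 0.921010, PV = 980.876139
Price P = sum_t PV_t = 1043.256177

Answer: Price = 1043.2562


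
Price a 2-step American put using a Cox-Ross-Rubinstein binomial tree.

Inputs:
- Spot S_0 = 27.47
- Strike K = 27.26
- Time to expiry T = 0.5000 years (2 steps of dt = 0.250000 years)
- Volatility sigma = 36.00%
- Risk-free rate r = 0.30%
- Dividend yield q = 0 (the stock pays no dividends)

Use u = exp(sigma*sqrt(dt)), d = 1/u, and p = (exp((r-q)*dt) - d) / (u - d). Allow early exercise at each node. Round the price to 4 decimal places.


dt = T/N = 0.250000
u = exp(sigma*sqrt(dt)) = 1.197217; d = 1/u = 0.835270
p = (exp((r-q)*dt) - d) / (u - d) = 0.457194
Discount per step: exp(-r*dt) = 0.999250
Stock lattice S(k, i) with i counting down-moves:
  k=0: S(0,0) = 27.4700
  k=1: S(1,0) = 32.8876; S(1,1) = 22.9449
  k=2: S(2,0) = 39.3736; S(2,1) = 27.4700; S(2,2) = 19.1652
Terminal payoffs V(N, i) = max(K - S_T, 0):
  V(2,0) = 0.000000; V(2,1) = 0.000000; V(2,2) = 8.094831
Backward induction: V(k, i) = exp(-r*dt) * [p * V(k+1, i) + (1-p) * V(k+1, i+1)]; then take max(V_cont, immediate exercise) for American.
  V(1,0) = exp(-r*dt) * [p*0.000000 + (1-p)*0.000000] = 0.000000; exercise = 0.000000; V(1,0) = max -> 0.000000
  V(1,1) = exp(-r*dt) * [p*0.000000 + (1-p)*8.094831] = 4.390629; exercise = 4.315127; V(1,1) = max -> 4.390629
  V(0,0) = exp(-r*dt) * [p*0.000000 + (1-p)*4.390629] = 2.381473; exercise = 0.000000; V(0,0) = max -> 2.381473

Answer: Price = V(0,0) = 2.3815


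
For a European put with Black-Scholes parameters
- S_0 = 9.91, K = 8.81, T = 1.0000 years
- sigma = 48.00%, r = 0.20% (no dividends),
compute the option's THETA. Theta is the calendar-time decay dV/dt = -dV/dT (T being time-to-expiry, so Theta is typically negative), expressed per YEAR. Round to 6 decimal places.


d1 = 0.4892852258; d2 = 0.0092852258
phi(d1) = 0.3539362208; exp(-qT) = 1.0000000000; exp(-rT) = 0.9980019987
Theta = -S*exp(-qT)*phi(d1)*sigma/(2*sqrt(T)) + r*K*exp(-rT)*N(-d2) - q*S*exp(-qT)*N(-d1)
N(-d1) = 0.3123198896; N(-d2) = 0.4962957841; sqrt(T) = 1.0000000000
Term 1 = -9.9100 * 1.0000000000 * 0.3539362208 * 0.4800 / (2 * 1.0000000000) = -0.8418019076
Term 2 = 0.0020 * 8.8100 * 0.9980019987 * 0.4962957841 = 0.0087272597
Term 3 = 0 (no dividend yield, q = 0)
Theta = -0.8418019076 + (0.0087272597) + (0.0000000000) = -0.833075

Answer: Theta = -0.833075


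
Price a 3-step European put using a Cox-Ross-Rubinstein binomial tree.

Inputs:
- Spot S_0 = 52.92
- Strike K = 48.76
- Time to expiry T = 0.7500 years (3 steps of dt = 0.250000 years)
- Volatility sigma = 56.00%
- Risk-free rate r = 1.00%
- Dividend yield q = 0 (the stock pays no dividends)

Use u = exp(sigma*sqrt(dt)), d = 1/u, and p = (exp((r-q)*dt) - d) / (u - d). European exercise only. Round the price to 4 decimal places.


dt = T/N = 0.250000
u = exp(sigma*sqrt(dt)) = 1.323130; d = 1/u = 0.755784
p = (exp((r-q)*dt) - d) / (u - d) = 0.434866
Discount per step: exp(-r*dt) = 0.997503
Stock lattice S(k, i) with i counting down-moves:
  k=0: S(0,0) = 52.9200
  k=1: S(1,0) = 70.0200; S(1,1) = 39.9961
  k=2: S(2,0) = 92.6456; S(2,1) = 52.9200; S(2,2) = 30.2284
  k=3: S(3,0) = 122.5821; S(3,1) = 70.0200; S(3,2) = 39.9961; S(3,3) = 22.8461
Terminal payoffs V(N, i) = max(K - S_T, 0):
  V(3,0) = 0.000000; V(3,1) = 0.000000; V(3,2) = 8.763924; V(3,3) = 25.913879
Backward induction: V(k, i) = exp(-r*dt) * [p * V(k+1, i) + (1-p) * V(k+1, i+1)].
  V(2,0) = exp(-r*dt) * [p*0.000000 + (1-p)*0.000000] = 0.000000
  V(2,1) = exp(-r*dt) * [p*0.000000 + (1-p)*8.763924] = 4.940427
  V(2,2) = exp(-r*dt) * [p*8.763924 + (1-p)*25.913879] = 18.409869
  V(1,0) = exp(-r*dt) * [p*0.000000 + (1-p)*4.940427] = 2.785033
  V(1,1) = exp(-r*dt) * [p*4.940427 + (1-p)*18.409869] = 12.521128
  V(0,0) = exp(-r*dt) * [p*2.785033 + (1-p)*12.521128] = 8.266541

Answer: Price = V(0,0) = 8.2665


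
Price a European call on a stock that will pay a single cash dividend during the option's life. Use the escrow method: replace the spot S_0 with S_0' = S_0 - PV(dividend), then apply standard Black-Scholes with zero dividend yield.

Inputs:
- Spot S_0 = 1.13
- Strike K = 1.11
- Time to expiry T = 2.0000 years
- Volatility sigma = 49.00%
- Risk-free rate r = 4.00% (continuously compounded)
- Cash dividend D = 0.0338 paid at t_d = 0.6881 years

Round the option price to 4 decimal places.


PV(D) = D * exp(-r * t_d) = 0.0338 * 0.97285133 = 0.03288238
S_0' = S_0 - PV(D) = 1.1300 - 0.03288238 = 1.09711762
d1 = (ln(S_0'/K) + (r + sigma^2/2)*T) / (sigma*sqrt(T)) = 0.44508242
d2 = d1 - sigma*sqrt(T) = -0.24788222
exp(-rT) = 0.92311635
N(d1) = 0.67186991; N(d2) = 0.40211277
C = S_0' * N(d1) - K * exp(-rT) * N(d2) = 1.09711762 * 0.67186991 - 1.1100 * 0.92311635 * 0.40211277 = 0.3251

Answer: Price = 0.3251


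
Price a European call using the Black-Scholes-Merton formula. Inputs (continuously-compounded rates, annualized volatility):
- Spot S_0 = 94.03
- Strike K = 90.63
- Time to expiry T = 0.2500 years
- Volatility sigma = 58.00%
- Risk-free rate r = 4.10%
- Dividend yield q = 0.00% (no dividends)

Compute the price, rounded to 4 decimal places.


d1 = (ln(S/K) + (r - q + 0.5*sigma^2) * T) / (sigma * sqrt(T)) = 0.30733999
d2 = d1 - sigma * sqrt(T) = 0.01733999
exp(-rT) = 0.98980235; exp(-qT) = 1.00000000
C = S_0 * exp(-qT) * N(d1) - K * exp(-rT) * N(d2)
N(d1) = 0.62070770; N(d2) = 0.50691731
C = 94.0300 * 1.00000000 * 0.62070770 - 90.6300 * 0.98980235 * 0.50691731 = 12.8917

Answer: Price = 12.8917


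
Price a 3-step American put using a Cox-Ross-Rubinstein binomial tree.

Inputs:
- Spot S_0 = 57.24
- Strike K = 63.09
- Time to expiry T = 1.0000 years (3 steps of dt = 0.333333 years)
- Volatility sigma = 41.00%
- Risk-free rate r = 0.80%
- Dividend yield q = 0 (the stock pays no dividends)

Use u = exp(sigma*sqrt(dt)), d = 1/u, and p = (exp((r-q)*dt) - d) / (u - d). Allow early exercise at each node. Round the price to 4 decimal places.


Answer: Price = V(0,0) = 13.2164

Derivation:
dt = T/N = 0.333333
u = exp(sigma*sqrt(dt)) = 1.267078; d = 1/u = 0.789217
p = (exp((r-q)*dt) - d) / (u - d) = 0.446684
Discount per step: exp(-r*dt) = 0.997337
Stock lattice S(k, i) with i counting down-moves:
  k=0: S(0,0) = 57.2400
  k=1: S(1,0) = 72.5276; S(1,1) = 45.1748
  k=2: S(2,0) = 91.8981; S(2,1) = 57.2400; S(2,2) = 35.6527
  k=3: S(3,0) = 116.4421; S(3,1) = 72.5276; S(3,2) = 45.1748; S(3,3) = 28.1378
Terminal payoffs V(N, i) = max(K - S_T, 0):
  V(3,0) = 0.000000; V(3,1) = 0.000000; V(3,2) = 17.915203; V(3,3) = 34.952249
Backward induction: V(k, i) = exp(-r*dt) * [p * V(k+1, i) + (1-p) * V(k+1, i+1)]; then take max(V_cont, immediate exercise) for American.
  V(2,0) = exp(-r*dt) * [p*0.000000 + (1-p)*0.000000] = 0.000000; exercise = 0.000000; V(2,0) = max -> 0.000000
  V(2,1) = exp(-r*dt) * [p*0.000000 + (1-p)*17.915203] = 9.886365; exercise = 5.850000; V(2,1) = max -> 9.886365
  V(2,2) = exp(-r*dt) * [p*17.915203 + (1-p)*34.952249] = 27.269254; exercise = 27.437270; V(2,2) = max -> 27.437270
  V(1,0) = exp(-r*dt) * [p*0.000000 + (1-p)*9.886365] = 5.455713; exercise = 0.000000; V(1,0) = max -> 5.455713
  V(1,1) = exp(-r*dt) * [p*9.886365 + (1-p)*27.437270] = 19.545366; exercise = 17.915203; V(1,1) = max -> 19.545366
  V(0,0) = exp(-r*dt) * [p*5.455713 + (1-p)*19.545366] = 13.216449; exercise = 5.850000; V(0,0) = max -> 13.216449


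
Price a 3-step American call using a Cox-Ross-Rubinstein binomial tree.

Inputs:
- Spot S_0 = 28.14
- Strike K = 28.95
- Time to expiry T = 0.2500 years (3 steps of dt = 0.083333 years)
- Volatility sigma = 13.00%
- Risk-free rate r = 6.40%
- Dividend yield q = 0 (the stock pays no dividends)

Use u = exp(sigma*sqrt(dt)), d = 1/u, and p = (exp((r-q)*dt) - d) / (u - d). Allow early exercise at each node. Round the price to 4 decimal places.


Answer: Price = V(0,0) = 0.5526

Derivation:
dt = T/N = 0.083333
u = exp(sigma*sqrt(dt)) = 1.038241; d = 1/u = 0.963168
p = (exp((r-q)*dt) - d) / (u - d) = 0.561851
Discount per step: exp(-r*dt) = 0.994681
Stock lattice S(k, i) with i counting down-moves:
  k=0: S(0,0) = 28.1400
  k=1: S(1,0) = 29.2161; S(1,1) = 27.1035
  k=2: S(2,0) = 30.3333; S(2,1) = 28.1400; S(2,2) = 26.1053
  k=3: S(3,0) = 31.4933; S(3,1) = 29.2161; S(3,2) = 27.1035; S(3,3) = 25.1437
Terminal payoffs V(N, i) = max(S_T - K, 0):
  V(3,0) = 2.543317; V(3,1) = 0.266097; V(3,2) = 0.000000; V(3,3) = 0.000000
Backward induction: V(k, i) = exp(-r*dt) * [p * V(k+1, i) + (1-p) * V(k+1, i+1)]; then take max(V_cont, immediate exercise) for American.
  V(2,0) = exp(-r*dt) * [p*2.543317 + (1-p)*0.266097] = 1.537334; exercise = 1.383345; V(2,0) = max -> 1.537334
  V(2,1) = exp(-r*dt) * [p*0.266097 + (1-p)*0.000000] = 0.148711; exercise = 0.000000; V(2,1) = max -> 0.148711
  V(2,2) = exp(-r*dt) * [p*0.000000 + (1-p)*0.000000] = 0.000000; exercise = 0.000000; V(2,2) = max -> 0.000000
  V(1,0) = exp(-r*dt) * [p*1.537334 + (1-p)*0.148711] = 0.923969; exercise = 0.266097; V(1,0) = max -> 0.923969
  V(1,1) = exp(-r*dt) * [p*0.148711 + (1-p)*0.000000] = 0.083109; exercise = 0.000000; V(1,1) = max -> 0.083109
  V(0,0) = exp(-r*dt) * [p*0.923969 + (1-p)*0.083109] = 0.552592; exercise = 0.000000; V(0,0) = max -> 0.552592


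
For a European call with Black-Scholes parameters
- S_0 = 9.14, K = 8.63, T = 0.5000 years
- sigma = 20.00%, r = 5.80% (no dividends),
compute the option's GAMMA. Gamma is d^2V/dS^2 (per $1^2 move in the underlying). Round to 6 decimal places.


d1 = 0.6817632282; d2 = 0.5403418720
phi(d1) = 0.3162130503; exp(-qT) = 1.0000000000; exp(-rT) = 0.9714164645
Gamma = exp(-qT) * phi(d1) / (S * sigma * sqrt(T)) = 1.0000000000 * 0.3162130503 / (9.1400 * 0.2000 * 0.7071067812) = 0.244635

Answer: Gamma = 0.244635


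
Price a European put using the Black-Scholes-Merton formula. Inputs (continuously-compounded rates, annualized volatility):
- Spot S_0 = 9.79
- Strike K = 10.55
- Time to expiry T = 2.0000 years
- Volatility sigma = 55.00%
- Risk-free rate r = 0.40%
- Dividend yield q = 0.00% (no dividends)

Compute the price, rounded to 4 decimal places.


d1 = (ln(S/K) + (r - q + 0.5*sigma^2) * T) / (sigma * sqrt(T)) = 0.30307316
d2 = d1 - sigma * sqrt(T) = -0.47474430
exp(-rT) = 0.99203191; exp(-qT) = 1.00000000
P = K * exp(-rT) * N(-d2) - S_0 * exp(-qT) * N(-d1)
N(-d1) = 0.38091705; N(-d2) = 0.68251538
P = 10.5500 * 0.99203191 * 0.68251538 - 9.7900 * 1.00000000 * 0.38091705 = 3.4140

Answer: Price = 3.4140


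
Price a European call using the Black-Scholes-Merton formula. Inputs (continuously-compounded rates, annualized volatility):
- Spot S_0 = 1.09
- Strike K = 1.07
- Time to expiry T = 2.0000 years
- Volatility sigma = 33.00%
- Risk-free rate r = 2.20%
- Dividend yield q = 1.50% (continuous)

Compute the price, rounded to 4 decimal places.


Answer: Price = 0.2094

Derivation:
d1 = (ln(S/K) + (r - q + 0.5*sigma^2) * T) / (sigma * sqrt(T)) = 0.30302536
d2 = d1 - sigma * sqrt(T) = -0.16366512
exp(-rT) = 0.95695396; exp(-qT) = 0.97044553
C = S_0 * exp(-qT) * N(d1) - K * exp(-rT) * N(d2)
N(d1) = 0.61906473; N(d2) = 0.43499739
C = 1.0900 * 0.97044553 * 0.61906473 - 1.0700 * 0.95695396 * 0.43499739 = 0.2094


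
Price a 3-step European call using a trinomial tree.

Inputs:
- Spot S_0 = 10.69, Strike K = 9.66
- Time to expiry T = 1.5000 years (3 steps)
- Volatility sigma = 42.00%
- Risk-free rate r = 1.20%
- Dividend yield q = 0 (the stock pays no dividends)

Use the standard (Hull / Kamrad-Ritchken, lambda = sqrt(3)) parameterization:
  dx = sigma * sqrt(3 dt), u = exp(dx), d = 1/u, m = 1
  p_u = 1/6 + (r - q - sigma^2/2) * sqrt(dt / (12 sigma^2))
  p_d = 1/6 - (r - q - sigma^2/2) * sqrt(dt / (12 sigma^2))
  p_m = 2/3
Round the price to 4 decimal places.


Answer: Price = V(0,0) = 2.6397

Derivation:
dt = T/N = 0.500000; dx = sigma*sqrt(3*dt) = 0.514393
u = exp(dx) = 1.672623; d = 1/u = 0.597863
p_u = 0.129633, p_m = 0.666667, p_d = 0.203701
Discount per step: exp(-r*dt) = 0.994018
Stock lattice S(k, j) with j the centered position index:
  k=0: S(0,+0) = 10.6900
  k=1: S(1,-1) = 6.3912; S(1,+0) = 10.6900; S(1,+1) = 17.8803
  k=2: S(2,-2) = 3.8210; S(2,-1) = 6.3912; S(2,+0) = 10.6900; S(2,+1) = 17.8803; S(2,+2) = 29.9071
  k=3: S(3,-3) = 2.2845; S(3,-2) = 3.8210; S(3,-1) = 6.3912; S(3,+0) = 10.6900; S(3,+1) = 17.8803; S(3,+2) = 29.9071; S(3,+3) = 50.0232
Terminal payoffs V(N, j) = max(S_T - K, 0):
  V(3,-3) = 0.000000; V(3,-2) = 0.000000; V(3,-1) = 0.000000; V(3,+0) = 1.030000; V(3,+1) = 8.220336; V(3,+2) = 20.247055; V(3,+3) = 40.363218
Backward induction: V(k, j) = exp(-r*dt) * [p_u * V(k+1, j+1) + p_m * V(k+1, j) + p_d * V(k+1, j-1)]
  V(2,-2) = exp(-r*dt) * [p_u*0.000000 + p_m*0.000000 + p_d*0.000000] = 0.000000
  V(2,-1) = exp(-r*dt) * [p_u*1.030000 + p_m*0.000000 + p_d*0.000000] = 0.132723
  V(2,+0) = exp(-r*dt) * [p_u*8.220336 + p_m*1.030000 + p_d*0.000000] = 1.741809
  V(2,+1) = exp(-r*dt) * [p_u*20.247055 + p_m*8.220336 + p_d*1.030000] = 8.264978
  V(2,+2) = exp(-r*dt) * [p_u*40.363218 + p_m*20.247055 + p_d*8.220336] = 20.282855
  V(1,-1) = exp(-r*dt) * [p_u*1.741809 + p_m*0.132723 + p_d*0.000000] = 0.312397
  V(1,+0) = exp(-r*dt) * [p_u*8.264978 + p_m*1.741809 + p_d*0.132723] = 2.246136
  V(1,+1) = exp(-r*dt) * [p_u*20.282855 + p_m*8.264978 + p_d*1.741809] = 8.443302
  V(0,+0) = exp(-r*dt) * [p_u*8.443302 + p_m*2.246136 + p_d*0.312397] = 2.639702


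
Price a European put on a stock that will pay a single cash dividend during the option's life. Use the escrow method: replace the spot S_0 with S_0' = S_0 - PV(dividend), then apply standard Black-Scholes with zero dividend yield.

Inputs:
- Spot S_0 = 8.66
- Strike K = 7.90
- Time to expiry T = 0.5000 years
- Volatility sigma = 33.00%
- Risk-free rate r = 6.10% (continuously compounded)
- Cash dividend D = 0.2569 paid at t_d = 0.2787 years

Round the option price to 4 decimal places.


Answer: Price = 0.4318

Derivation:
PV(D) = D * exp(-r * t_d) = 0.2569 * 0.98314300 = 0.25256944
S_0' = S_0 - PV(D) = 8.6600 - 0.25256944 = 8.40743056
d1 = (ln(S_0'/K) + (r + sigma^2/2)*T) / (sigma*sqrt(T)) = 0.51416582
d2 = d1 - sigma*sqrt(T) = 0.28082059
exp(-rT) = 0.96996043
N(-d1) = 0.30356803; N(-d2) = 0.38942401
P = K * exp(-rT) * N(-d2) - S_0' * N(-d1) = 7.9000 * 0.96996043 * 0.38942401 - 8.40743056 * 0.30356803 = 0.4318


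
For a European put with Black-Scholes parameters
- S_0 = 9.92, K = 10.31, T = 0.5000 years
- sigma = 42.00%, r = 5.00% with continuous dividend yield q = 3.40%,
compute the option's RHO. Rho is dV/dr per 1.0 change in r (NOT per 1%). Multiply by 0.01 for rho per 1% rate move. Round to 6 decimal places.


Answer: Rho = -3.012847

Derivation:
d1 = 0.0455869158; d2 = -0.2513979323
phi(d1) = 0.3985279614; exp(-qT) = 0.9831436846; exp(-rT) = 0.9753099120
N(-d2) = 0.5992467669
Rho = -K*T*exp(-rT)*N(-d2) = -10.3100 * 0.5000 * 0.9753099120 * 0.5992467669 = -3.012847


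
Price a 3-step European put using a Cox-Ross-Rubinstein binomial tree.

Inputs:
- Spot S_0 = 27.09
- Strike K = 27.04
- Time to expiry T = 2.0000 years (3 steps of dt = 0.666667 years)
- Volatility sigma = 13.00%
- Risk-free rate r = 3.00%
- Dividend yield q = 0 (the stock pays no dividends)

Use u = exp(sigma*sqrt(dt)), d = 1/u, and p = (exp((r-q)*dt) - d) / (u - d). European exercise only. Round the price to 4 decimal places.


Answer: Price = V(0,0) = 1.3563

Derivation:
dt = T/N = 0.666667
u = exp(sigma*sqrt(dt)) = 1.111983; d = 1/u = 0.899295
p = (exp((r-q)*dt) - d) / (u - d) = 0.568470
Discount per step: exp(-r*dt) = 0.980199
Stock lattice S(k, i) with i counting down-moves:
  k=0: S(0,0) = 27.0900
  k=1: S(1,0) = 30.1236; S(1,1) = 24.3619
  k=2: S(2,0) = 33.4969; S(2,1) = 27.0900; S(2,2) = 21.9085
  k=3: S(3,0) = 37.2480; S(3,1) = 30.1236; S(3,2) = 24.3619; S(3,3) = 19.7022
Terminal payoffs V(N, i) = max(K - S_T, 0):
  V(3,0) = 0.000000; V(3,1) = 0.000000; V(3,2) = 2.678108; V(3,3) = 7.337787
Backward induction: V(k, i) = exp(-r*dt) * [p * V(k+1, i) + (1-p) * V(k+1, i+1)].
  V(2,0) = exp(-r*dt) * [p*0.000000 + (1-p)*0.000000] = 0.000000
  V(2,1) = exp(-r*dt) * [p*0.000000 + (1-p)*2.678108] = 1.132800
  V(2,2) = exp(-r*dt) * [p*2.678108 + (1-p)*7.337787] = 4.596053
  V(1,0) = exp(-r*dt) * [p*0.000000 + (1-p)*1.132800] = 0.479158
  V(1,1) = exp(-r*dt) * [p*1.132800 + (1-p)*4.596053] = 2.575274
  V(0,0) = exp(-r*dt) * [p*0.479158 + (1-p)*2.575274] = 1.356296


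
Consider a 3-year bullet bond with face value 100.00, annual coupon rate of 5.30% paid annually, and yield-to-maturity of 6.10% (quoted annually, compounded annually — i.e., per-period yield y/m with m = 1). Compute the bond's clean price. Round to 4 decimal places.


Answer: Price = 97.8655

Derivation:
Coupon per period c = face * coupon_rate / m = 5.300000
Periods per year m = 1; per-period yield y/m = 0.061000
Number of cashflows N = 3
Cashflows (t years, CF_t, discount factor 1/(1+y/m)^(m*t), PV):
  t = 1.0000: CF_t = 5.300000, DF = 0.942507, PV = 4.995287
  t = 2.0000: CF_t = 5.300000, DF = 0.888320, PV = 4.708094
  t = 3.0000: CF_t = 105.300000, DF = 0.837247, PV = 88.162159
Price P = sum_t PV_t = 97.865541


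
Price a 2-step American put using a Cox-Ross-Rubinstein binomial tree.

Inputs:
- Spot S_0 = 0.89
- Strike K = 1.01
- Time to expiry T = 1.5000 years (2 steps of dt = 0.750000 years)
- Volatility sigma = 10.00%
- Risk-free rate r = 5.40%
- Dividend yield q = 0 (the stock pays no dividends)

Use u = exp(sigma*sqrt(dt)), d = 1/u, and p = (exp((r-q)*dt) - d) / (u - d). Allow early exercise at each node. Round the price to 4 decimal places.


dt = T/N = 0.750000
u = exp(sigma*sqrt(dt)) = 1.090463; d = 1/u = 0.917042
p = (exp((r-q)*dt) - d) / (u - d) = 0.716691
Discount per step: exp(-r*dt) = 0.960309
Stock lattice S(k, i) with i counting down-moves:
  k=0: S(0,0) = 0.8900
  k=1: S(1,0) = 0.9705; S(1,1) = 0.8162
  k=2: S(2,0) = 1.0583; S(2,1) = 0.8900; S(2,2) = 0.7485
Terminal payoffs V(N, i) = max(K - S_T, 0):
  V(2,0) = 0.000000; V(2,1) = 0.120000; V(2,2) = 0.261541
Backward induction: V(k, i) = exp(-r*dt) * [p * V(k+1, i) + (1-p) * V(k+1, i+1)]; then take max(V_cont, immediate exercise) for American.
  V(1,0) = exp(-r*dt) * [p*0.000000 + (1-p)*0.120000] = 0.032648; exercise = 0.039488; V(1,0) = max -> 0.039488
  V(1,1) = exp(-r*dt) * [p*0.120000 + (1-p)*0.261541] = 0.153745; exercise = 0.193833; V(1,1) = max -> 0.193833
  V(0,0) = exp(-r*dt) * [p*0.039488 + (1-p)*0.193833] = 0.079912; exercise = 0.120000; V(0,0) = max -> 0.120000

Answer: Price = V(0,0) = 0.1200


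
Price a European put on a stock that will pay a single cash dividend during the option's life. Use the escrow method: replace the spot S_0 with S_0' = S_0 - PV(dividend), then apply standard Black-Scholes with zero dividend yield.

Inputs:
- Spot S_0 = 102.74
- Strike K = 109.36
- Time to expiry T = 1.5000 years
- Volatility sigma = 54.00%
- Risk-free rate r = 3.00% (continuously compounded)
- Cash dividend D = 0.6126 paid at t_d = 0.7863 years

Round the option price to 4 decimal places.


PV(D) = D * exp(-r * t_d) = 0.6126 * 0.97668705 = 0.59831848
S_0' = S_0 - PV(D) = 102.7400 - 0.59831848 = 102.14168152
d1 = (ln(S_0'/K) + (r + sigma^2/2)*T) / (sigma*sqrt(T)) = 0.29547453
d2 = d1 - sigma*sqrt(T) = -0.36588770
exp(-rT) = 0.95599748
N(-d1) = 0.38381570; N(-d2) = 0.64277556
P = K * exp(-rT) * N(-d2) - S_0' * N(-d1) = 109.3600 * 0.95599748 * 0.64277556 - 102.14168152 * 0.38381570 = 27.9972

Answer: Price = 27.9972


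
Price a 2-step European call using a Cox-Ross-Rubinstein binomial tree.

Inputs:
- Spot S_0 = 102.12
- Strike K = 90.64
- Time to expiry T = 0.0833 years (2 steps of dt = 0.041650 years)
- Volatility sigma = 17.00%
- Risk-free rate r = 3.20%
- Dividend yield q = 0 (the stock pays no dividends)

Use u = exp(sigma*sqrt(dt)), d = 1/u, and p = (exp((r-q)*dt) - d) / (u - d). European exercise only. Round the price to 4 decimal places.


dt = T/N = 0.041650
u = exp(sigma*sqrt(dt)) = 1.035303; d = 1/u = 0.965901
p = (exp((r-q)*dt) - d) / (u - d) = 0.510544
Discount per step: exp(-r*dt) = 0.998668
Stock lattice S(k, i) with i counting down-moves:
  k=0: S(0,0) = 102.1200
  k=1: S(1,0) = 105.7251; S(1,1) = 98.6378
  k=2: S(2,0) = 109.4576; S(2,1) = 102.1200; S(2,2) = 95.2743
Terminal payoffs V(N, i) = max(S_T - K, 0):
  V(2,0) = 18.817563; V(2,1) = 11.480000; V(2,2) = 4.634316
Backward induction: V(k, i) = exp(-r*dt) * [p * V(k+1, i) + (1-p) * V(k+1, i+1)].
  V(1,0) = exp(-r*dt) * [p*18.817563 + (1-p)*11.480000] = 15.205870
  V(1,1) = exp(-r*dt) * [p*11.480000 + (1-p)*4.634316] = 8.118512
  V(0,0) = exp(-r*dt) * [p*15.205870 + (1-p)*8.118512] = 11.721288

Answer: Price = V(0,0) = 11.7213


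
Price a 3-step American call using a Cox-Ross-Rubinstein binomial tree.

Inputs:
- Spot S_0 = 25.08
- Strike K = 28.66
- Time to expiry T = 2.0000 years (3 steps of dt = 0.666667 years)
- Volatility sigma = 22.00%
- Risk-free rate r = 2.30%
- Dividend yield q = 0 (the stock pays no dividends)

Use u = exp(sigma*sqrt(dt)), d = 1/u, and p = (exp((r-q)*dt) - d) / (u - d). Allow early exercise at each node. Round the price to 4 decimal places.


Answer: Price = V(0,0) = 2.1735

Derivation:
dt = T/N = 0.666667
u = exp(sigma*sqrt(dt)) = 1.196774; d = 1/u = 0.835580
p = (exp((r-q)*dt) - d) / (u - d) = 0.497992
Discount per step: exp(-r*dt) = 0.984784
Stock lattice S(k, i) with i counting down-moves:
  k=0: S(0,0) = 25.0800
  k=1: S(1,0) = 30.0151; S(1,1) = 20.9563
  k=2: S(2,0) = 35.9213; S(2,1) = 25.0800; S(2,2) = 17.5107
  k=3: S(3,0) = 42.9896; S(3,1) = 30.0151; S(3,2) = 20.9563; S(3,3) = 14.6316
Terminal payoffs V(N, i) = max(S_T - K, 0):
  V(3,0) = 14.329610; V(3,1) = 1.355081; V(3,2) = 0.000000; V(3,3) = 0.000000
Backward induction: V(k, i) = exp(-r*dt) * [p * V(k+1, i) + (1-p) * V(k+1, i+1)]; then take max(V_cont, immediate exercise) for American.
  V(2,0) = exp(-r*dt) * [p*14.329610 + (1-p)*1.355081] = 7.697357; exercise = 7.261256; V(2,0) = max -> 7.697357
  V(2,1) = exp(-r*dt) * [p*1.355081 + (1-p)*0.000000] = 0.664551; exercise = 0.000000; V(2,1) = max -> 0.664551
  V(2,2) = exp(-r*dt) * [p*0.000000 + (1-p)*0.000000] = 0.000000; exercise = 0.000000; V(2,2) = max -> 0.000000
  V(1,0) = exp(-r*dt) * [p*7.697357 + (1-p)*0.664551] = 4.103429; exercise = 1.355081; V(1,0) = max -> 4.103429
  V(1,1) = exp(-r*dt) * [p*0.664551 + (1-p)*0.000000] = 0.325906; exercise = 0.000000; V(1,1) = max -> 0.325906
  V(0,0) = exp(-r*dt) * [p*4.103429 + (1-p)*0.325906] = 2.173498; exercise = 0.000000; V(0,0) = max -> 2.173498


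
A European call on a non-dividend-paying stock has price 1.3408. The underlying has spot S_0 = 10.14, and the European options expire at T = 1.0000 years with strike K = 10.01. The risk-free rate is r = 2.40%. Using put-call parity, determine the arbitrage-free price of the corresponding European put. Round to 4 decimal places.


Put-call parity: C - P = S_0 * exp(-qT) - K * exp(-rT).
S_0 * exp(-qT) = 10.1400 * 1.00000000 = 10.14000000
K * exp(-rT) = 10.0100 * 0.97628571 = 9.77261995
P = C - S*exp(-qT) + K*exp(-rT)
P = 1.3408 - 10.14000000 + 9.77261995 = 0.9734

Answer: Put price = 0.9734


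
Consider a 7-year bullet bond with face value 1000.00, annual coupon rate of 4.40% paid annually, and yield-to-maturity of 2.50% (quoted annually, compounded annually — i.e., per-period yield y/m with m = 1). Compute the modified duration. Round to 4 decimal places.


Answer: Modified duration = 6.0756

Derivation:
Coupon per period c = face * coupon_rate / m = 44.000000
Periods per year m = 1; per-period yield y/m = 0.025000
Number of cashflows N = 7
Cashflows (t years, CF_t, discount factor 1/(1+y/m)^(m*t), PV):
  t = 1.0000: CF_t = 44.000000, DF = 0.975610, PV = 42.926829
  t = 2.0000: CF_t = 44.000000, DF = 0.951814, PV = 41.879833
  t = 3.0000: CF_t = 44.000000, DF = 0.928599, PV = 40.858374
  t = 4.0000: CF_t = 44.000000, DF = 0.905951, PV = 39.861828
  t = 5.0000: CF_t = 44.000000, DF = 0.883854, PV = 38.889589
  t = 6.0000: CF_t = 44.000000, DF = 0.862297, PV = 37.941062
  t = 7.0000: CF_t = 1044.000000, DF = 0.841265, PV = 878.280905
Price P = sum_t PV_t = 1120.638421
First compute Macaulay numerator sum_t t * PV_t:
  t * PV_t at t = 1.0000: 42.926829
  t * PV_t at t = 2.0000: 83.759667
  t * PV_t at t = 3.0000: 122.575122
  t * PV_t at t = 4.0000: 159.447313
  t * PV_t at t = 5.0000: 194.447943
  t * PV_t at t = 6.0000: 227.646373
  t * PV_t at t = 7.0000: 6147.966338
Macaulay duration D = 6978.769586 / 1120.638421 = 6.227494
Modified duration = D / (1 + y/m) = 6.227494 / (1 + 0.025000) = 6.075604


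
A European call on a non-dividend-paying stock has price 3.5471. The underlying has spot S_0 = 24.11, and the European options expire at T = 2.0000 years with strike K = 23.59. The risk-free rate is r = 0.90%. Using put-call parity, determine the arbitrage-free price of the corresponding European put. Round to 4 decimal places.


Put-call parity: C - P = S_0 * exp(-qT) - K * exp(-rT).
S_0 * exp(-qT) = 24.1100 * 1.00000000 = 24.11000000
K * exp(-rT) = 23.5900 * 0.98216103 = 23.16917875
P = C - S*exp(-qT) + K*exp(-rT)
P = 3.5471 - 24.11000000 + 23.16917875 = 2.6063

Answer: Put price = 2.6063


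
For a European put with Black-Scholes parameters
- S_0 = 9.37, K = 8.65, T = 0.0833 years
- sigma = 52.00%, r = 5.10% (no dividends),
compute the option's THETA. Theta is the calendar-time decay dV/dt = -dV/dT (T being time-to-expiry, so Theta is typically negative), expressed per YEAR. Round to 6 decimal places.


d1 = 0.6360845599; d2 = 0.4860035151
phi(d1) = 0.3258753552; exp(-qT) = 1.0000000000; exp(-rT) = 0.9957607113
Theta = -S*exp(-qT)*phi(d1)*sigma/(2*sqrt(T)) + r*K*exp(-rT)*N(-d2) - q*S*exp(-qT)*N(-d1)
N(-d1) = 0.2623606543; N(-d2) = 0.3134823369; sqrt(T) = 0.2886173938
Term 1 = -9.3700 * 1.0000000000 * 0.3258753552 * 0.5200 / (2 * 0.2886173938) = -2.7506919451
Term 2 = 0.0510 * 8.6500 * 0.9957607113 * 0.3134823369 = 0.1377064701
Term 3 = 0 (no dividend yield, q = 0)
Theta = -2.7506919451 + (0.1377064701) + (0.0000000000) = -2.612985

Answer: Theta = -2.612985
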